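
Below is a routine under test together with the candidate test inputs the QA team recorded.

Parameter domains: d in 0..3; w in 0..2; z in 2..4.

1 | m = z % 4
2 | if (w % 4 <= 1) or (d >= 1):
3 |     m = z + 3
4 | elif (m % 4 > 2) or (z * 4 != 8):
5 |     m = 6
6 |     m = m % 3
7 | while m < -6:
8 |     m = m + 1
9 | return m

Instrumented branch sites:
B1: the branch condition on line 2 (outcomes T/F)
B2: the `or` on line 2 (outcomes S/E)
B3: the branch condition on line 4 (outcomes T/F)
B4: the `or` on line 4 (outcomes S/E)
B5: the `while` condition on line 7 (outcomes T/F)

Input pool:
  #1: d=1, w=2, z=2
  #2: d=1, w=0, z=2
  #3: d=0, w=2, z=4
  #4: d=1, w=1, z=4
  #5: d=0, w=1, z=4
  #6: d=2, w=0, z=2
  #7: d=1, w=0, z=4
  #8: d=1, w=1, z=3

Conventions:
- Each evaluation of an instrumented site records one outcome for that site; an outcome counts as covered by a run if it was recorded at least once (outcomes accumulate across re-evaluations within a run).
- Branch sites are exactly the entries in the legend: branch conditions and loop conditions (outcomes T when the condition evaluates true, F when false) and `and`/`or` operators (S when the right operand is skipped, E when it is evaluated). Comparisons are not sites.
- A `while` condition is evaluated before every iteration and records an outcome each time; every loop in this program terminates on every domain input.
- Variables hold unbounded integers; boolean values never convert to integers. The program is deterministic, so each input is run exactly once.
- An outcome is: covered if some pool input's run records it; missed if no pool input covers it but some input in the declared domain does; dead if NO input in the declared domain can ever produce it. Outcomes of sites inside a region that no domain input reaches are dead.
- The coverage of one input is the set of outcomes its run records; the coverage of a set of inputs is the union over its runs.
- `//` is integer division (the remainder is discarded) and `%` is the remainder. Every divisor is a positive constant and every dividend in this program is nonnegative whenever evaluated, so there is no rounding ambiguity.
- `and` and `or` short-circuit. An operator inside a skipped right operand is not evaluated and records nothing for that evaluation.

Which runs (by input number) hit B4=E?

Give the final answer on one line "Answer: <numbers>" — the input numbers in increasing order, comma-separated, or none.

input #1 (d=1, w=2, z=2): does not record B4=E
input #2 (d=1, w=0, z=2): does not record B4=E
input #3 (d=0, w=2, z=4): records B4=E
input #4 (d=1, w=1, z=4): does not record B4=E
input #5 (d=0, w=1, z=4): does not record B4=E
input #6 (d=2, w=0, z=2): does not record B4=E
input #7 (d=1, w=0, z=4): does not record B4=E
input #8 (d=1, w=1, z=3): does not record B4=E

Answer: 3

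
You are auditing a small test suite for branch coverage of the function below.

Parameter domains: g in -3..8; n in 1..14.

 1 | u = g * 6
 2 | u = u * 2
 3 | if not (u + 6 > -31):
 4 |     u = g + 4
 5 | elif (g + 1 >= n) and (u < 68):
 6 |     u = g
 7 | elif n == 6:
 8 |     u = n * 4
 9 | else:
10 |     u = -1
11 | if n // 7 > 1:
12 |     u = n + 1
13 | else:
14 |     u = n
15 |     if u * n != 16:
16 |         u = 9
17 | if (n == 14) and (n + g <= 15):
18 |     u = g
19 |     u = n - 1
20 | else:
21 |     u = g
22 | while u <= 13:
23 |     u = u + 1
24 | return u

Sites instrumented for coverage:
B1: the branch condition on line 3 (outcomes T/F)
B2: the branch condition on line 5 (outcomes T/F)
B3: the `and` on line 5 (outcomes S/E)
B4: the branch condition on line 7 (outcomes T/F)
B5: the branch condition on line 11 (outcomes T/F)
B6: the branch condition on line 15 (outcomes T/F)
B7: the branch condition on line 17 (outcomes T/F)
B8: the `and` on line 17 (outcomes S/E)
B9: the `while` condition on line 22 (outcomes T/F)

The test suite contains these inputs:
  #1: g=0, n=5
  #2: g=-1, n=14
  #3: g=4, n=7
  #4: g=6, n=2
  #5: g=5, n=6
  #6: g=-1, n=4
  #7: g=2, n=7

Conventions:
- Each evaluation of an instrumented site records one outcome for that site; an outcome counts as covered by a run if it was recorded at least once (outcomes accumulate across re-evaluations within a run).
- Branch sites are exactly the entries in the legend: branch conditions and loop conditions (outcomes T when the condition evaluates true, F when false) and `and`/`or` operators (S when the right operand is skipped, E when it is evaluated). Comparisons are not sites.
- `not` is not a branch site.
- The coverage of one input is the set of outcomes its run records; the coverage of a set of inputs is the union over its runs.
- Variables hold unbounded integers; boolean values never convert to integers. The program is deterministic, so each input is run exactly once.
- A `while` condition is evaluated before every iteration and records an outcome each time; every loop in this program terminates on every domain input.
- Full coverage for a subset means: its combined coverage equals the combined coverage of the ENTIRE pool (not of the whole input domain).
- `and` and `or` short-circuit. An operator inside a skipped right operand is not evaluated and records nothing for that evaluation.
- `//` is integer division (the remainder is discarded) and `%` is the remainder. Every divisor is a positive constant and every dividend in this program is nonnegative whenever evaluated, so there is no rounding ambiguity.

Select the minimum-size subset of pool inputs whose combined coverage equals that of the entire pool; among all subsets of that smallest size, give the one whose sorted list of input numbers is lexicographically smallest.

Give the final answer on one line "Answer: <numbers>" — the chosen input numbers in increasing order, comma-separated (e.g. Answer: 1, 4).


test 1 (g=0, n=5) fires B1->F, B3->S, B2->F, B4->F, B5->F, B6->T, B8->S, B7->F, B9->T, B9->T, B9->T, B9->T, B9->T, B9->T, ...; hits B1=F, B2=F, B3=S, B4=F, B5=F, B6=T, B7=F, B8=S, B9=T, B9=F
test 2 (g=-1, n=14) fires B1->F, B3->S, B2->F, B4->F, B5->T, B8->E, B7->T, B9->T, B9->F; hits B1=F, B2=F, B3=S, B4=F, B5=T, B7=T, B8=E, B9=T, B9=F
test 3 (g=4, n=7) fires B1->F, B3->S, B2->F, B4->F, B5->F, B6->T, B8->S, B7->F, B9->T, B9->T, B9->T, B9->T, B9->T, B9->T, ...; hits B1=F, B2=F, B3=S, B4=F, B5=F, B6=T, B7=F, B8=S, B9=T, B9=F
test 4 (g=6, n=2) fires B1->F, B3->E, B2->F, B4->F, B5->F, B6->T, B8->S, B7->F, B9->T, B9->T, B9->T, B9->T, B9->T, B9->T, ...; hits B1=F, B2=F, B3=E, B4=F, B5=F, B6=T, B7=F, B8=S, B9=T, B9=F
test 5 (g=5, n=6) fires B1->F, B3->E, B2->T, B5->F, B6->T, B8->S, B7->F, B9->T, B9->T, B9->T, B9->T, B9->T, B9->T, B9->T, ...; hits B1=F, B2=T, B3=E, B5=F, B6=T, B7=F, B8=S, B9=T, B9=F
test 6 (g=-1, n=4) fires B1->F, B3->S, B2->F, B4->F, B5->F, B6->F, B8->S, B7->F, B9->T, B9->T, B9->T, B9->T, B9->T, B9->T, ...; hits B1=F, B2=F, B3=S, B4=F, B5=F, B6=F, B7=F, B8=S, B9=T, B9=F
test 7 (g=2, n=7) fires B1->F, B3->S, B2->F, B4->F, B5->F, B6->T, B8->S, B7->F, B9->T, B9->T, B9->T, B9->T, B9->T, B9->T, ...; hits B1=F, B2=F, B3=S, B4=F, B5=F, B6=T, B7=F, B8=S, B9=T, B9=F
pool-wide coverage (16 outcomes): B1=F, B2=T, B2=F, B3=S, B3=E, B4=F, B5=T, B5=F, B6=T, B6=F, B7=T, B7=F, B8=S, B8=E, B9=T, B9=F
every size-1 subset falls short of the 16 outcomes (best: 10/16)
every size-2 subset falls short of the 16 outcomes (best: 15/16)
size 3: inputs {2, 5, 6} cover all 16 outcomes, and no lexicographically smaller subset of this size does
Answer: 2, 5, 6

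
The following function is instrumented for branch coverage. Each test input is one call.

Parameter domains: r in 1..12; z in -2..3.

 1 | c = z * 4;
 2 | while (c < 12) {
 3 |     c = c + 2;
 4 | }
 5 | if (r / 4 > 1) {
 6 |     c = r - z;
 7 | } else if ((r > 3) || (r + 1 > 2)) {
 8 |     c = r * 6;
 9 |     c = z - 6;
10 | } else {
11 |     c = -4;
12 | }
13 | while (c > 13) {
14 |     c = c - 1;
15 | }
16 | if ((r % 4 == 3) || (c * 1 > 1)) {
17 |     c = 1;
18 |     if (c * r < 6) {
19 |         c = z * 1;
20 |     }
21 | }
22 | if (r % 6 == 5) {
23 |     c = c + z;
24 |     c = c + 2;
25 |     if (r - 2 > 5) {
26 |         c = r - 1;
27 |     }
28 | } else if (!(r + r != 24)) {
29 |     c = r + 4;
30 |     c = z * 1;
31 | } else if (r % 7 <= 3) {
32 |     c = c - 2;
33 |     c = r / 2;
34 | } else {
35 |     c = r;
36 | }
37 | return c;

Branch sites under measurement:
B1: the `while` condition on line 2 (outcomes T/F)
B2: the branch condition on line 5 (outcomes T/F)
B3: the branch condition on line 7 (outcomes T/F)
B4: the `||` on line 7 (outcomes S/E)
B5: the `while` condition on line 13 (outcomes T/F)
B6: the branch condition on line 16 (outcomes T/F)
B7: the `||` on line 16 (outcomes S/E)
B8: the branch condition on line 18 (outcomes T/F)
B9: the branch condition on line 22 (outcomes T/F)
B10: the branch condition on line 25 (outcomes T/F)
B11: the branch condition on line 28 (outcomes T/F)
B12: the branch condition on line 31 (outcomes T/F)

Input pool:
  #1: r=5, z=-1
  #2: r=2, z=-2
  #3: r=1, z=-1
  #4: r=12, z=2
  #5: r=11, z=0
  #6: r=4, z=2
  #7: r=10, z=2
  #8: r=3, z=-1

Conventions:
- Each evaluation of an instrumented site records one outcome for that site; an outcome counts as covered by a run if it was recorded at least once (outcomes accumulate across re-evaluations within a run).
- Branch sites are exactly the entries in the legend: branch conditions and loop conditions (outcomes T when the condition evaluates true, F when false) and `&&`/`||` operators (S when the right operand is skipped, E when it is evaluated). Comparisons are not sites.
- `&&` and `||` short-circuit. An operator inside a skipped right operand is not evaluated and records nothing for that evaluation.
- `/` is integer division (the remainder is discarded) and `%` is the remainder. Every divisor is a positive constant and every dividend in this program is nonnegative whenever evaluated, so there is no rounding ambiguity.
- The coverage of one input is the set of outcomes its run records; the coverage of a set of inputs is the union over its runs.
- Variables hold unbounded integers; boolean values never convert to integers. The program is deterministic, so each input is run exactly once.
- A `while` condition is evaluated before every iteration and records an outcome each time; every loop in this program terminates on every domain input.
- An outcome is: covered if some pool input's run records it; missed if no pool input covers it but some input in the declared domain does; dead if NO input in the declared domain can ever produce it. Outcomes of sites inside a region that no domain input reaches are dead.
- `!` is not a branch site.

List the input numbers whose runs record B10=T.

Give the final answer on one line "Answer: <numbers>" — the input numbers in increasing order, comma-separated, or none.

input #1 (r=5, z=-1): does not record B10=T
input #2 (r=2, z=-2): does not record B10=T
input #3 (r=1, z=-1): does not record B10=T
input #4 (r=12, z=2): does not record B10=T
input #5 (r=11, z=0): records B10=T
input #6 (r=4, z=2): does not record B10=T
input #7 (r=10, z=2): does not record B10=T
input #8 (r=3, z=-1): does not record B10=T

Answer: 5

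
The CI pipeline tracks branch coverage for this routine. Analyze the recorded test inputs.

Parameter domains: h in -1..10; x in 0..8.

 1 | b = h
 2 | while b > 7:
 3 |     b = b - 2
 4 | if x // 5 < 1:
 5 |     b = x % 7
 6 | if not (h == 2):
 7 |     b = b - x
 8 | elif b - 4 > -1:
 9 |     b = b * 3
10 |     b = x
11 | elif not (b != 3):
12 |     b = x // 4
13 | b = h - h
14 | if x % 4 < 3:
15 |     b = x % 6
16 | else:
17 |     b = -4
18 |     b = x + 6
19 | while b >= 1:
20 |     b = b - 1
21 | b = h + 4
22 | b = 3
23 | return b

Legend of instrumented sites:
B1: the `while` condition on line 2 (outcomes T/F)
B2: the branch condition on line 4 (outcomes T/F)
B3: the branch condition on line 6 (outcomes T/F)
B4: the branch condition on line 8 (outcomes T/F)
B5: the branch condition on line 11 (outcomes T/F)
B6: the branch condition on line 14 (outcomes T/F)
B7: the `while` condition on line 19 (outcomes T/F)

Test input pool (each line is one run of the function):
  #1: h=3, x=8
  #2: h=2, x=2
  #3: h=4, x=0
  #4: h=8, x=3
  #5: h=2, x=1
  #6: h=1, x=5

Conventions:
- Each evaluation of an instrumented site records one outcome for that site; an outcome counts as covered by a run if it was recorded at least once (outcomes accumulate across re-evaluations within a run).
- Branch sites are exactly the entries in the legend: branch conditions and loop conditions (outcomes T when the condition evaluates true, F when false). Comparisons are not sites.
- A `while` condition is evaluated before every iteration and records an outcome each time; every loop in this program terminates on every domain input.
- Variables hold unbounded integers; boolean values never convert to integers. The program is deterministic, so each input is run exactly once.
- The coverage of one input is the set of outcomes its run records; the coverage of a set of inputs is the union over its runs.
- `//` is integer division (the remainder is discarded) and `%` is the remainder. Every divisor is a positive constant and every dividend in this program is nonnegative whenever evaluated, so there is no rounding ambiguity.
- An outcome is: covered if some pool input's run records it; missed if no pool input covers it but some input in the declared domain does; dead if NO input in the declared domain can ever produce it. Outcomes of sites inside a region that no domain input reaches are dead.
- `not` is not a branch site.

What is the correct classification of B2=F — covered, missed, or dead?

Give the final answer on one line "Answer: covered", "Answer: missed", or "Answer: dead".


B2=F is recorded by pool input(s) 1, 6 -> covered
Answer: covered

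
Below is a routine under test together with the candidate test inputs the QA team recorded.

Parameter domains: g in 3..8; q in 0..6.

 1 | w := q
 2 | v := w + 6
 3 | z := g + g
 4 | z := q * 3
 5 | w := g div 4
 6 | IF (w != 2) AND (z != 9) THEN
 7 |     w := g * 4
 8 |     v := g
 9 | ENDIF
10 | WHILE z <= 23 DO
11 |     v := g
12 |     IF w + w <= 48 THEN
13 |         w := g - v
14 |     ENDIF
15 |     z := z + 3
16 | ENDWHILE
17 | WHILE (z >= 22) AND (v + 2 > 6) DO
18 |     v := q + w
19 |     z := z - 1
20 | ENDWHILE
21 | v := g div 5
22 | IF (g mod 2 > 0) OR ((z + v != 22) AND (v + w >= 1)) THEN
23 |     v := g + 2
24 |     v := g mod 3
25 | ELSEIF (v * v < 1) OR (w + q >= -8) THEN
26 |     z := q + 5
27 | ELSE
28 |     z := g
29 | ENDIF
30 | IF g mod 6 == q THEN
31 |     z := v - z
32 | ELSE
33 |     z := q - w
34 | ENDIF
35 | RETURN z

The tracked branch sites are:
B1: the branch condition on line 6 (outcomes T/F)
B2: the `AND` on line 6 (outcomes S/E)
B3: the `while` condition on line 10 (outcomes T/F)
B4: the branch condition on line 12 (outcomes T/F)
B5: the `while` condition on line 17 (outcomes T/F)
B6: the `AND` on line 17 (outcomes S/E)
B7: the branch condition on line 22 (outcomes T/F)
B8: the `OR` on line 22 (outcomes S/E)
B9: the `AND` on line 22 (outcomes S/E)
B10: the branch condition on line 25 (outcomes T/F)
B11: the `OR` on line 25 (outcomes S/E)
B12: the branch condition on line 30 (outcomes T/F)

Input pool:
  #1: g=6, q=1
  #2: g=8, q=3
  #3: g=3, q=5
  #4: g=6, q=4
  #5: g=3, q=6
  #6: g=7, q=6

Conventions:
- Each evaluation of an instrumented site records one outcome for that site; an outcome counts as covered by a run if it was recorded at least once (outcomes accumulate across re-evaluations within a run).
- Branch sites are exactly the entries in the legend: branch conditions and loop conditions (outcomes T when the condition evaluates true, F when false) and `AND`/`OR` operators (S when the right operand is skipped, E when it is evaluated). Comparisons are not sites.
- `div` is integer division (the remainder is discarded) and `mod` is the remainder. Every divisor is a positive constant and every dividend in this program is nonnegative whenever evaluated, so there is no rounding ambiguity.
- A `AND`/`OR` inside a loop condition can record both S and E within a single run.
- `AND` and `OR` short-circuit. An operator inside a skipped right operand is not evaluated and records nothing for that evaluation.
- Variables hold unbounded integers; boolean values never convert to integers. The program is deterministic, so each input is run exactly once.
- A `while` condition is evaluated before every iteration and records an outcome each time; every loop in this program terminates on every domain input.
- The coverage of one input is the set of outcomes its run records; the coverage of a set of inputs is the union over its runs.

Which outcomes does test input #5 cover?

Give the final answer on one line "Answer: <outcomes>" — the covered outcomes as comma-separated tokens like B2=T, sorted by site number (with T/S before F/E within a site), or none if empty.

Simulating input #5 (g=3, q=6) step by step:
  B2->E, B1->T, B3->T, B4->T, B3->T, B4->T, B3->F, B6->E, B5->F, B8->S
  B7->T, B12->F
deduplicating events, the covered set is: B1=T, B2=E, B3=T, B3=F, B4=T, B5=F, B6=E, B7=T, B8=S, B12=F

Answer: B1=T, B2=E, B3=T, B3=F, B4=T, B5=F, B6=E, B7=T, B8=S, B12=F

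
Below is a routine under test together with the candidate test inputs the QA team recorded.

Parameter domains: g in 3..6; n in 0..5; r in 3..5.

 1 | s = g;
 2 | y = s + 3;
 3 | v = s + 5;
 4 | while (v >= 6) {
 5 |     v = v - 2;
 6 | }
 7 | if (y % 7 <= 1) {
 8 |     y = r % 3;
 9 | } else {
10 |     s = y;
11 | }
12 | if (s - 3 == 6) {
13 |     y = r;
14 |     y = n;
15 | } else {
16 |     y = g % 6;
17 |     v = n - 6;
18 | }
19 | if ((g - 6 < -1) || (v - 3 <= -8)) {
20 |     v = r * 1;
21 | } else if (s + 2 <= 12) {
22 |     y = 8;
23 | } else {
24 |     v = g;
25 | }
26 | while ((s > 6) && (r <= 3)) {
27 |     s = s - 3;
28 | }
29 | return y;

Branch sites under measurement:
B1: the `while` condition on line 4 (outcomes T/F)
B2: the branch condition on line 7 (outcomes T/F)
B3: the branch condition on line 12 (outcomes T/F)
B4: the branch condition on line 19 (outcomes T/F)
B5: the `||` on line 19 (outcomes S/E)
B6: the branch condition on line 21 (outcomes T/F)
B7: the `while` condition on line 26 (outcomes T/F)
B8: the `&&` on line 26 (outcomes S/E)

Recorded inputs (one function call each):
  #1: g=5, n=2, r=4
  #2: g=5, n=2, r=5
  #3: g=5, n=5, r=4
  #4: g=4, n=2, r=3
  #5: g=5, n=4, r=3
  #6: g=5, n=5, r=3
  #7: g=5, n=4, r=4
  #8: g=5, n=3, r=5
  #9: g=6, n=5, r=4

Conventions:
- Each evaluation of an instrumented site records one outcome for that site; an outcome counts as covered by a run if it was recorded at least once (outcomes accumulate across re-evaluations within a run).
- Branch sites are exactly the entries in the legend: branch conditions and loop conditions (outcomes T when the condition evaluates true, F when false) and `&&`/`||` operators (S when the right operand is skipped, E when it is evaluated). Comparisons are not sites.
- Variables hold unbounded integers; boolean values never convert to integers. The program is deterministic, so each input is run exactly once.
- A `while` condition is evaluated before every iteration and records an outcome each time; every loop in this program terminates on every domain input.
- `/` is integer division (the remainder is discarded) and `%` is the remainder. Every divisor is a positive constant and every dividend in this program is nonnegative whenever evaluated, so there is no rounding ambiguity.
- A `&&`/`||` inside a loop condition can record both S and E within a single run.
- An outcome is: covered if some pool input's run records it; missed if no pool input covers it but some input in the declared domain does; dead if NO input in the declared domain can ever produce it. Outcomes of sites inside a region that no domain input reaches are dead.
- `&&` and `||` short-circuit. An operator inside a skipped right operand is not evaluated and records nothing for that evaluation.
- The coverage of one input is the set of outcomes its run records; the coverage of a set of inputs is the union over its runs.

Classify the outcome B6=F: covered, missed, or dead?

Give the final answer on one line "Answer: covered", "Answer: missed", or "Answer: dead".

no pool input records B6=F
checking all 72 inputs in the declared domain: B6=F is never recorded -> dead

Answer: dead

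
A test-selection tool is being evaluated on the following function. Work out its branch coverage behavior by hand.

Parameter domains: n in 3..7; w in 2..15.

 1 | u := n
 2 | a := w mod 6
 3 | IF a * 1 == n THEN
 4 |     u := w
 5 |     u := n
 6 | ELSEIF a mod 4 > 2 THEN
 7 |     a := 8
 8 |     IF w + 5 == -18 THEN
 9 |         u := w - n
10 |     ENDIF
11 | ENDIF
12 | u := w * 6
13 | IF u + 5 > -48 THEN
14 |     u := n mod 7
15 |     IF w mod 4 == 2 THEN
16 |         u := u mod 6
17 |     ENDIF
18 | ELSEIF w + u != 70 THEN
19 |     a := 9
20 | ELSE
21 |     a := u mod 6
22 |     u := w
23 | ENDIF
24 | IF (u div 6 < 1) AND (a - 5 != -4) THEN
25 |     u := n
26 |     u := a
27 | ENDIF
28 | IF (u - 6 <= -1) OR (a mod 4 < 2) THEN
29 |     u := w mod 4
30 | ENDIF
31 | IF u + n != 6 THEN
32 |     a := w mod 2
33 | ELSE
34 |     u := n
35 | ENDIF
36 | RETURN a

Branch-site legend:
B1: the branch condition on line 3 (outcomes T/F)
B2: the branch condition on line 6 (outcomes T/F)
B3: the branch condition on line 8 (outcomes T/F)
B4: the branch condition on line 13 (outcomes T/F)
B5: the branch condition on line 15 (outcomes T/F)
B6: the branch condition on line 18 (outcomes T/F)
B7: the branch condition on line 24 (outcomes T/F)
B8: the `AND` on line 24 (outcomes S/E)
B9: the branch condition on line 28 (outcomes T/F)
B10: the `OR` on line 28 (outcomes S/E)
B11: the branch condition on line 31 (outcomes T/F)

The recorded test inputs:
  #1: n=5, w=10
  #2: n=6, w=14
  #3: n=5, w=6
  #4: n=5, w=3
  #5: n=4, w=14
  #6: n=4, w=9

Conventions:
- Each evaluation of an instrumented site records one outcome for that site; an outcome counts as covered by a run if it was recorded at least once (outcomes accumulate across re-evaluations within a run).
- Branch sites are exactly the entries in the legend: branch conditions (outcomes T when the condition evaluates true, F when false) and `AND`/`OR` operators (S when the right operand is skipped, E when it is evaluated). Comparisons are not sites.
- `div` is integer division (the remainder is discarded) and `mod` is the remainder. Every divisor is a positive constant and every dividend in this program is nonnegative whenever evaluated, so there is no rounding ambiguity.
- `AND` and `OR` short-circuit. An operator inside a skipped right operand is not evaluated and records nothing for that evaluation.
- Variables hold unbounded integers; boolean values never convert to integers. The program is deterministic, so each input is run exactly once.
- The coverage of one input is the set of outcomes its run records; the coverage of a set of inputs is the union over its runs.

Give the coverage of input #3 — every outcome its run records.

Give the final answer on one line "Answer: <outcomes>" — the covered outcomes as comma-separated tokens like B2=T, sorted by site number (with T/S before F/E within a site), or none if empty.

Simulating input #3 (n=5, w=6) step by step:
  B1->F, B2->F, B4->T, B5->T, B8->E, B7->T, B10->S, B9->T, B11->T
collecting distinct outcomes: B1=F, B2=F, B4=T, B5=T, B7=T, B8=E, B9=T, B10=S, B11=T

Answer: B1=F, B2=F, B4=T, B5=T, B7=T, B8=E, B9=T, B10=S, B11=T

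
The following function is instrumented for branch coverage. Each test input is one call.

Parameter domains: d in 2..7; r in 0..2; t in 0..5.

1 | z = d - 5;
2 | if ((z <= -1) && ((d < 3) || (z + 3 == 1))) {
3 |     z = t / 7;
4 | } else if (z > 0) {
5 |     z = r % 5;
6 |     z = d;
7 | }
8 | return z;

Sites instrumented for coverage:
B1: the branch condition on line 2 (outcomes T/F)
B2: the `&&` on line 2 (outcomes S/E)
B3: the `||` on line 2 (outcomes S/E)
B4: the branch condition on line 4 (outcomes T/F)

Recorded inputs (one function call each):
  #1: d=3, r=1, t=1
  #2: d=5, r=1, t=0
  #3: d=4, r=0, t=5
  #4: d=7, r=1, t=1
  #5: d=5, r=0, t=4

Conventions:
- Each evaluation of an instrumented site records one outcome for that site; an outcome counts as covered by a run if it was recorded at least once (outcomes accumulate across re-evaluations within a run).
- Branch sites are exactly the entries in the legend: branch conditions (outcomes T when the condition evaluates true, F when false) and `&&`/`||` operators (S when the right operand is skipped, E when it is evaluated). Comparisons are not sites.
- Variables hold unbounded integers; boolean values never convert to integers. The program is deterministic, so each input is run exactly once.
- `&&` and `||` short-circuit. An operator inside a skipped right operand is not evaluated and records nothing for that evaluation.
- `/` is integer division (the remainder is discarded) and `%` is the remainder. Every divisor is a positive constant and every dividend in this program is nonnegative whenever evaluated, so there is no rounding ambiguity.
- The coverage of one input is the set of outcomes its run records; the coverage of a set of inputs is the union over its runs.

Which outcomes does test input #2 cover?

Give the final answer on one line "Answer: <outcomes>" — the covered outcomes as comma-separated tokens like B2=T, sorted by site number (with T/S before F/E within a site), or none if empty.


Event log for input #2 (d=5, r=1, t=0):
  B2->S, B1->F, B4->F
deduplicating events, the covered set is: B1=F, B2=S, B4=F
Answer: B1=F, B2=S, B4=F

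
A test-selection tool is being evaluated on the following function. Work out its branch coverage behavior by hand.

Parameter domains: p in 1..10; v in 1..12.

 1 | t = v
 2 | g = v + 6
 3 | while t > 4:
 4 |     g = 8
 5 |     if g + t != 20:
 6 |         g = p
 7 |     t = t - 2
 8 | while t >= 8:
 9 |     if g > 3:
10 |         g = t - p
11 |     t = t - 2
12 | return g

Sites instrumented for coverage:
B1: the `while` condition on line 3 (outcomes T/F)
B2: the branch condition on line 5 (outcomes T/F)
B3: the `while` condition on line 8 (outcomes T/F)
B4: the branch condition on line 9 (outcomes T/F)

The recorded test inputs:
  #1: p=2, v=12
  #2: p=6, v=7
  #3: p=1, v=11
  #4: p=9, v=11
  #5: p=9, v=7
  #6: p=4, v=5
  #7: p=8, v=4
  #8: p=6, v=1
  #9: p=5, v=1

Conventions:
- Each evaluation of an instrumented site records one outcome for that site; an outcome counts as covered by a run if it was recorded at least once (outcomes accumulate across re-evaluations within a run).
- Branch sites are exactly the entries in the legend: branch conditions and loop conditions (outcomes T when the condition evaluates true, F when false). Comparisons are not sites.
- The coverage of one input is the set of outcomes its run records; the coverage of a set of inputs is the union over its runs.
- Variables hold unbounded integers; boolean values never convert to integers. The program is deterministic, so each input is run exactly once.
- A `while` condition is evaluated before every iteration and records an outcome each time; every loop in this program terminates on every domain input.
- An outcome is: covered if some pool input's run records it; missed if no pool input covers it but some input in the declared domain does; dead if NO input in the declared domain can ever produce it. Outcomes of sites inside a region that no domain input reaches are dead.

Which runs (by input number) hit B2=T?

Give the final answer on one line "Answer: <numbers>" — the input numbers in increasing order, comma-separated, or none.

input #1 (p=2, v=12): hits B2=T
input #2 (p=6, v=7): hits B2=T
input #3 (p=1, v=11): hits B2=T
input #4 (p=9, v=11): hits B2=T
input #5 (p=9, v=7): hits B2=T
input #6 (p=4, v=5): hits B2=T
input #7 (p=8, v=4): never hits B2=T
input #8 (p=6, v=1): never hits B2=T
input #9 (p=5, v=1): never hits B2=T

Answer: 1, 2, 3, 4, 5, 6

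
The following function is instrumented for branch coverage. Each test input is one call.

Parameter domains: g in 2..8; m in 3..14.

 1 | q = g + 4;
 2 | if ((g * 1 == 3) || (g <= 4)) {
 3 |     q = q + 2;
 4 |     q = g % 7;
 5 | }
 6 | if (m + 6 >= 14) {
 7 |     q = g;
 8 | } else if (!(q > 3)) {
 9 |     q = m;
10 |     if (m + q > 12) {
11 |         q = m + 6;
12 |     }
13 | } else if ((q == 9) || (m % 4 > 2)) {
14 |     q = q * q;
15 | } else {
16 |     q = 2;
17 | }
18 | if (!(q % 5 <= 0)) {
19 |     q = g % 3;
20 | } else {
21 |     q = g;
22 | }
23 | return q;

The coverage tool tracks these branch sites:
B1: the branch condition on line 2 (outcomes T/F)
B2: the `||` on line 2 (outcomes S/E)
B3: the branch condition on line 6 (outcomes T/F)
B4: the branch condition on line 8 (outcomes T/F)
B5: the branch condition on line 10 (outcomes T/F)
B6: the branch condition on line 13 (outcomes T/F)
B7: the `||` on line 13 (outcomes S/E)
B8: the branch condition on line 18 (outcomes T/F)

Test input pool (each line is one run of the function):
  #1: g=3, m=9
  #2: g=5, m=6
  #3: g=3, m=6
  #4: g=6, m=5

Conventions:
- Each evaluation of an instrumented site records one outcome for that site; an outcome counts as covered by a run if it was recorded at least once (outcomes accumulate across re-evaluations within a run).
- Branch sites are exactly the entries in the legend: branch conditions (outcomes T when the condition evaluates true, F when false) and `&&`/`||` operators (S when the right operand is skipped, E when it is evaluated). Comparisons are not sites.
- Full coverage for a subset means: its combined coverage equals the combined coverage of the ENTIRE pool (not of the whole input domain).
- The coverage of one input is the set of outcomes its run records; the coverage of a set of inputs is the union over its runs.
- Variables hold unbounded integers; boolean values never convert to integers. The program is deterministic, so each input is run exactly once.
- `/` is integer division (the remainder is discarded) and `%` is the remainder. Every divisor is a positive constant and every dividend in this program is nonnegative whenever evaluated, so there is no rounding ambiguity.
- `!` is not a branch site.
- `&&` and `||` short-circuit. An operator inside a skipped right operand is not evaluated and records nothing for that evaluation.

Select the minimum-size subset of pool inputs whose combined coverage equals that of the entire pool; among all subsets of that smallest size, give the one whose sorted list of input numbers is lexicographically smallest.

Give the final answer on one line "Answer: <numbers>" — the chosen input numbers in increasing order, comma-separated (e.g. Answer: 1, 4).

#1 (g=3, m=9) -> B2->S, B1->T, B3->T, B8->T; covered: B1=T, B2=S, B3=T, B8=T
#2 (g=5, m=6) -> B2->E, B1->F, B3->F, B4->F, B7->S, B6->T, B8->T; covered: B1=F, B2=E, B3=F, B4=F, B6=T, B7=S, B8=T
#3 (g=3, m=6) -> B2->S, B1->T, B3->F, B4->T, B5->F, B8->T; covered: B1=T, B2=S, B3=F, B4=T, B5=F, B8=T
#4 (g=6, m=5) -> B2->E, B1->F, B3->F, B4->F, B7->E, B6->F, B8->T; covered: B1=F, B2=E, B3=F, B4=F, B6=F, B7=E, B8=T
union over all inputs: B1=T, B1=F, B2=S, B2=E, B3=T, B3=F, B4=T, B4=F, B5=F, B6=T, B6=F, B7=S, B7=E, B8=T (14 outcomes)
checked all size-1 subsets: none covers 14 outcomes (max 7/14)
checked all size-2 subsets: none covers 14 outcomes (max 11/14)
checked all size-3 subsets: none covers 14 outcomes (max 13/14)
at size 4, {1, 2, 3, 4} reaches all 14 outcomes; every lexicographically earlier size-4 subset fails

Answer: 1, 2, 3, 4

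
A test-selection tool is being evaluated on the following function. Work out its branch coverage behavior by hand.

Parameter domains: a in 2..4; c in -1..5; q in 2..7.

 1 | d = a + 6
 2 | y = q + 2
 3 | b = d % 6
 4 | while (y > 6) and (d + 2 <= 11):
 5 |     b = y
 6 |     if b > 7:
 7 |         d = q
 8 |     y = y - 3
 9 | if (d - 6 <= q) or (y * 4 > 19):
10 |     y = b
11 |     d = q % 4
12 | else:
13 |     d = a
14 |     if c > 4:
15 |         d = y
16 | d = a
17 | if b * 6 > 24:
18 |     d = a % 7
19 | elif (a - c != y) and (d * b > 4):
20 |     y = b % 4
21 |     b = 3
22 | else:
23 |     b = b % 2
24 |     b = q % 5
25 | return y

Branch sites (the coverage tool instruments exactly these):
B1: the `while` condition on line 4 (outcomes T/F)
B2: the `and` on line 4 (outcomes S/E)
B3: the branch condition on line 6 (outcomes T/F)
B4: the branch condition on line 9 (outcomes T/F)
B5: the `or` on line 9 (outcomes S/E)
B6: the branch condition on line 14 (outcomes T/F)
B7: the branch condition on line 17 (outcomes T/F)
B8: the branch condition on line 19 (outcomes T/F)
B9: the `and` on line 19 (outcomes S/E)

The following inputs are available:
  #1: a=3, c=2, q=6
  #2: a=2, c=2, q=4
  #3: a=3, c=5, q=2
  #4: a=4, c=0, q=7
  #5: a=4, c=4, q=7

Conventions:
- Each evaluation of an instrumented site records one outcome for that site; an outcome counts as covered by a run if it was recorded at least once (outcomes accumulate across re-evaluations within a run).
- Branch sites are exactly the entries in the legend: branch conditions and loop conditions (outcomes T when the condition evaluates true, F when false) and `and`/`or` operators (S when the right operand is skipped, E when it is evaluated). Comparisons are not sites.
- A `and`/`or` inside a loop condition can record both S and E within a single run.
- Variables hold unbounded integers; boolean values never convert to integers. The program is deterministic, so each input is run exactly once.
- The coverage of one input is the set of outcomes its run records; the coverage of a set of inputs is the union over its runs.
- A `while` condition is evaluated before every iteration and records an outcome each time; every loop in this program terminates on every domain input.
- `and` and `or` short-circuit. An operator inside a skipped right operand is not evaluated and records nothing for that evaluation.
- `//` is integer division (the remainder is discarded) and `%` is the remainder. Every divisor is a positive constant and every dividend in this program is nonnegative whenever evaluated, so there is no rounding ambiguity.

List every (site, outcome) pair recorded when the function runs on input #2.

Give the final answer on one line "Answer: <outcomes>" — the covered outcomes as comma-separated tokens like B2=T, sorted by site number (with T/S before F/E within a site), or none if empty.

Running input #2 (a=2, c=2, q=4), event by event:
  B2->S, B1->F, B5->S, B4->T, B7->F, B9->E, B8->F
distinct outcomes covered: B1=F, B2=S, B4=T, B5=S, B7=F, B8=F, B9=E

Answer: B1=F, B2=S, B4=T, B5=S, B7=F, B8=F, B9=E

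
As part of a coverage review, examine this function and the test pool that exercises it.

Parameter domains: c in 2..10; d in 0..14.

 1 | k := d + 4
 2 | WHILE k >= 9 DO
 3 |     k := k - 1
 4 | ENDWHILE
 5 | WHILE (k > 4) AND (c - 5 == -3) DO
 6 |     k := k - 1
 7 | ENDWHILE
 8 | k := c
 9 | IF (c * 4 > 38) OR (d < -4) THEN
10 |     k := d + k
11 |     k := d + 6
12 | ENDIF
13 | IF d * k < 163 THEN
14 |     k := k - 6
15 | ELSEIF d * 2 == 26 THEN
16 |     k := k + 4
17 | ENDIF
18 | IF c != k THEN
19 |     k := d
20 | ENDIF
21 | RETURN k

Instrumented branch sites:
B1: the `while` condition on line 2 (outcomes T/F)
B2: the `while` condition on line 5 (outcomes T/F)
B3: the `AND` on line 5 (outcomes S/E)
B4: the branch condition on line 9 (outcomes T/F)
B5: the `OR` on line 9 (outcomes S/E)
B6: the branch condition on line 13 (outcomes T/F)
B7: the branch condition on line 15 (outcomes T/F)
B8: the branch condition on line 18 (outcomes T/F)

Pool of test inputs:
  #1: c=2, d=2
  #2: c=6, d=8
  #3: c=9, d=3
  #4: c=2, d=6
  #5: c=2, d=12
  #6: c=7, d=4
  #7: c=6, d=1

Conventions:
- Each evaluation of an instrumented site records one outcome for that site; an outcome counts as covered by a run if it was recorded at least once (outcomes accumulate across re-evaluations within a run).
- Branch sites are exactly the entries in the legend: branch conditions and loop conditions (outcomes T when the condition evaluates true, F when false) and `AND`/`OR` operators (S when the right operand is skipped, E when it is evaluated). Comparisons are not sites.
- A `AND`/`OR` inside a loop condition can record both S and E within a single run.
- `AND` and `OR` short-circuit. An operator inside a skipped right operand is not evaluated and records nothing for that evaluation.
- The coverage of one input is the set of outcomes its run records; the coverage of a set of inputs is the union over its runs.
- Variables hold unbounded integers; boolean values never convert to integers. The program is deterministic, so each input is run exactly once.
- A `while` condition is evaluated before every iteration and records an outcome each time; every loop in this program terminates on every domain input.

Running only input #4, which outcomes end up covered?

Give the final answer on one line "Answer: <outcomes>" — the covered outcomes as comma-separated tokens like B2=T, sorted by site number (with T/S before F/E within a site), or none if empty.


Event log for input #4 (c=2, d=6):
  B1->T, B1->T, B1->F, B3->E, B2->T, B3->E, B2->T, B3->E, B2->T, B3->E
  B2->T, B3->S, B2->F, B5->E, B4->F, B6->T, B8->T
collecting distinct outcomes: B1=T, B1=F, B2=T, B2=F, B3=S, B3=E, B4=F, B5=E, B6=T, B8=T
Answer: B1=T, B1=F, B2=T, B2=F, B3=S, B3=E, B4=F, B5=E, B6=T, B8=T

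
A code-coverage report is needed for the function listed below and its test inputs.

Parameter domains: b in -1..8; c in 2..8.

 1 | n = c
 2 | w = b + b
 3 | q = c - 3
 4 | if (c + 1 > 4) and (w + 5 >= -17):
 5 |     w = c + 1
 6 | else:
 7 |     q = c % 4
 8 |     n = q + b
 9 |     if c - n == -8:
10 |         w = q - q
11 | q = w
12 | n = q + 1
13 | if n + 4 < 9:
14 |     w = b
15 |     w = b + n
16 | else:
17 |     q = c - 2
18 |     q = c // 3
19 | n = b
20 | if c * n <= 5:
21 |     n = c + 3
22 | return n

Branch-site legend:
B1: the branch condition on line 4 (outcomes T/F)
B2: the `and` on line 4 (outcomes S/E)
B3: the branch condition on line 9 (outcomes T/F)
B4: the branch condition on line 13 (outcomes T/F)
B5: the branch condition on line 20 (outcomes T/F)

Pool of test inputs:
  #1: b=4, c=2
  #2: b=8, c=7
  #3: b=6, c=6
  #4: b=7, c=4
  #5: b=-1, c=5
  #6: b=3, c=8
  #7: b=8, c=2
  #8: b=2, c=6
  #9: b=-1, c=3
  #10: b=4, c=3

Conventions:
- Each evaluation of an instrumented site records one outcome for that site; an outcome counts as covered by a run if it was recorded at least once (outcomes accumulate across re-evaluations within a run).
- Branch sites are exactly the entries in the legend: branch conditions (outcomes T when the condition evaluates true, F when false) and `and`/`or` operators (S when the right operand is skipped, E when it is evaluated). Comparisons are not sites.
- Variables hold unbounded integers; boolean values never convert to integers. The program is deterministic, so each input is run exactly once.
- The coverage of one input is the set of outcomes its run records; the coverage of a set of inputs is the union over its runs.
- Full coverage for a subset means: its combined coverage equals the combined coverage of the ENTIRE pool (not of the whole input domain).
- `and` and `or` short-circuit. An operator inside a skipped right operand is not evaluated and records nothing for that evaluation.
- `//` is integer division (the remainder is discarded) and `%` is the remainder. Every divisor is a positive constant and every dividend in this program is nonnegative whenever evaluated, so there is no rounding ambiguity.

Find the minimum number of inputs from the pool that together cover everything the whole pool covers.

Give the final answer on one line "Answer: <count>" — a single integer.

input #1 (b=4, c=2): covers B1=F, B2=S, B3=F, B4=F, B5=F
input #2 (b=8, c=7): covers B1=T, B2=E, B4=F, B5=F
input #3 (b=6, c=6): covers B1=T, B2=E, B4=F, B5=F
input #4 (b=7, c=4): covers B1=T, B2=E, B4=F, B5=F
input #5 (b=-1, c=5): covers B1=T, B2=E, B4=F, B5=T
input #6 (b=3, c=8): covers B1=T, B2=E, B4=F, B5=F
input #7 (b=8, c=2): covers B1=F, B2=S, B3=T, B4=T, B5=F
input #8 (b=2, c=6): covers B1=T, B2=E, B4=F, B5=F
input #9 (b=-1, c=3): covers B1=F, B2=S, B3=F, B4=T, B5=T
input #10 (b=4, c=3): covers B1=F, B2=S, B3=F, B4=F, B5=F
the full pool covers 10 outcomes: B1=T, B1=F, B2=S, B2=E, B3=T, B3=F, B4=T, B4=F, B5=T, B5=F
every size-1 subset falls short of the 10 outcomes (best: 5/10)
every size-2 subset falls short of the 10 outcomes (best: 9/10)
at size 3, {1, 5, 7} reaches all 10 outcomes; every lexicographically earlier size-3 subset fails

Answer: 3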